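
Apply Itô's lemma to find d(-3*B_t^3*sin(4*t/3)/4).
d(-3*B_t^3*sin(4*t/3)/4) = (-B_t*(B_t^2*cos(4*t/3) + 9*sin(4*t/3)/4)) dt + (-9*B_t^2*sin(4*t/3)/4) dB_t

Itô's formula for f(t, x): d f(t, B_t) = (f_t + (1/2) f_xx) dt + f_x dB_t. Compute partials of f(t, x) = -3*x^3*sin(4*t/3)/4:
  f_t(t,x)  = -x^3*cos(4*t/3)
  f_x(t,x)  = -9*x^2*sin(4*t/3)/4
  f_xx(t,x) = -9*x*sin(4*t/3)/2
Assemble drift = f_t + (1/2) f_xx = -x*(x^2*cos(4*t/3) + 9*sin(4*t/3)/4) and diffusion = f_x = -9*x^2*sin(4*t/3)/4. Substituting x = B_t:
  d(-3*B_t^3*sin(4*t/3)/4) = (-B_t*(B_t^2*cos(4*t/3) + 9*sin(4*t/3)/4)) dt + (-9*B_t^2*sin(4*t/3)/4) dB_t.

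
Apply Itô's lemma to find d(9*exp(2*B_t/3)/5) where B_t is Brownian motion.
d(9*exp(2*B_t/3)/5) = (2*exp(2*B_t/3)/5) dt + (6*exp(2*B_t/3)/5) dB_t

Itô's formula for f(B_t) gives d f(B_t) = f'(B_t) dB_t + (1/2) f''(B_t) dt. Compute derivatives of f(x) = 9*exp(2*x/3)/5:
  f'(x)  = 6*exp(2*x/3)/5
  f''(x) = 4*exp(2*x/3)/5
Substitute x = B_t and multiply the f'' term by 1/2:
  drift     = (1/2) * (4*exp(2*x/3)/5) evaluated at B_t = 2*exp(2*B_t/3)/5
  diffusion = (6*exp(2*x/3)/5) evaluated at B_t = 6*exp(2*B_t/3)/5
Therefore d(9*exp(2*B_t/3)/5) = (2*exp(2*B_t/3)/5) dt + (6*exp(2*B_t/3)/5) dB_t.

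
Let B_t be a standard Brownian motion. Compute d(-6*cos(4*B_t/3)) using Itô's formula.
d(-6*cos(4*B_t/3)) = (16*cos(4*B_t/3)/3) dt + (8*sin(4*B_t/3)) dB_t

Itô's formula for f(B_t) gives d f(B_t) = f'(B_t) dB_t + (1/2) f''(B_t) dt. Compute derivatives of f(x) = -6*cos(4*x/3):
  f'(x)  = 8*sin(4*x/3)
  f''(x) = 32*cos(4*x/3)/3
Substitute x = B_t and multiply the f'' term by 1/2:
  drift     = (1/2) * (32*cos(4*x/3)/3) evaluated at B_t = 16*cos(4*B_t/3)/3
  diffusion = (8*sin(4*x/3)) evaluated at B_t = 8*sin(4*B_t/3)
Therefore d(-6*cos(4*B_t/3)) = (16*cos(4*B_t/3)/3) dt + (8*sin(4*B_t/3)) dB_t.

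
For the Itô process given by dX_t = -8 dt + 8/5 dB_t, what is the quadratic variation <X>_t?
<X>_t = 64*t/25

For an Itô process dX_t = a(t) dt + b(t) dB_t, the quadratic variation is <X>_t = int_0^t b(s)^2 ds (the drift term does not contribute). Here b(s) = 8/5, so
  b(s)^2 = 64/25.
Integrating from 0 to t:
  <X>_t = int_0^t (64/25) ds = 64*t/25.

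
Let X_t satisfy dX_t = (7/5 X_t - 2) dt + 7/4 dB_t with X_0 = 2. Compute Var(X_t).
Var(X_t) = 35*exp(14*t/5)/32 - 35/32

The variance V(t) = Var(X_t) satisfies V'(t) = 2 a V(t) + c^2 with V(0) = 0 (drift coefficient is linear in X, diffusion is constant). With a = 7/5, c = 7/4, the solution is
  V(t) = (c^2 / (2 a)) * (exp(2 a t) - 1)
       = ((7/4)^2 / (2*(7/5))) * (exp((14/5) t) - 1)
       = 35*exp(14*t/5)/32 - 35/32.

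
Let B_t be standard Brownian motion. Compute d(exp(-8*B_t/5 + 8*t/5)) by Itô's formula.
d(exp(-8*B_t/5 + 8*t/5)) = (72*exp(-8*B_t/5 + 8*t/5)/25) dt + (-8*exp(-8*B_t/5 + 8*t/5)/5) dB_t

Itô's formula for f(t, x): d f(t, B_t) = (f_t + (1/2) f_xx) dt + f_x dB_t. Compute partials of f(t, x) = exp(8*t/5 - 8*x/5):
  f_t(t,x)  = 8*exp(8*t/5 - 8*x/5)/5
  f_x(t,x)  = -8*exp(8*t/5 - 8*x/5)/5
  f_xx(t,x) = 64*exp(8*t/5 - 8*x/5)/25
Assemble drift = f_t + (1/2) f_xx = 72*exp(8*t/5 - 8*x/5)/25 and diffusion = f_x = -8*exp(8*t/5 - 8*x/5)/5. Substituting x = B_t:
  d(exp(-8*B_t/5 + 8*t/5)) = (72*exp(-8*B_t/5 + 8*t/5)/25) dt + (-8*exp(-8*B_t/5 + 8*t/5)/5) dB_t.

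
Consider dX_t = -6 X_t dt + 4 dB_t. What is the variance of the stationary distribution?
lim Var(X_t) = 4/3

The OU SDE dX = -theta X dt + sigma dB admits the integrating factor exp(theta t): d(exp(theta t) X_t) = sigma exp(theta t) dB_t. Integrating from 0 to t gives X_t = x_0 * exp(-theta t) + sigma * int_0^t exp(-theta (t-s)) dB_s for any initial x_0. The Itô integral has variance (by the Itô isometry) sigma^2 * int_0^t exp(-2 theta (t - s)) ds = sigma^2 * (1 - exp(-2 theta t)) / (2 theta), independent of x_0.
With theta = 6, sigma = 4:
  Var(X_t) = (4)^2 * (1 - exp(-2*6 t)) / (2 * 6) = 4/3 - 4*exp(-12*t)/3.
As t -> infinity, exp(-2*6 t) -> 0, so the stationary variance is sigma^2 / (2 theta) = 4/3.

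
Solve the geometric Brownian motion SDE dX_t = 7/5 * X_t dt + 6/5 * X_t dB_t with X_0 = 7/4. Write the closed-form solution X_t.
X_t = 7/4 * exp((17/25) * t + (6/5) * B_t)

For GBM dX = mu X dt + sigma X dB with X_0 = x_0, apply Itô to Y = log X: dY = (mu - sigma^2/2) dt + sigma dB, so Y_t = log(x_0) + (mu - sigma^2/2) t + sigma B_t and hence X_t = x_0 * exp((mu - sigma^2/2) t + sigma B_t).
With mu = 7/5, sigma = 6/5, x_0 = 7/4, this gives:
  X_t = 7/4 * exp((17/25) * t + (6/5) * B_t).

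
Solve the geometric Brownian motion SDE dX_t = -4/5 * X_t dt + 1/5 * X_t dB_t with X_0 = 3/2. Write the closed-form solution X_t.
X_t = 3/2 * exp((-41/50) * t + (1/5) * B_t)

For GBM dX = mu X dt + sigma X dB with X_0 = x_0, apply Itô to Y = log X: dY = (mu - sigma^2/2) dt + sigma dB, so Y_t = log(x_0) + (mu - sigma^2/2) t + sigma B_t and hence X_t = x_0 * exp((mu - sigma^2/2) t + sigma B_t).
With mu = -4/5, sigma = 1/5, x_0 = 3/2, this gives:
  X_t = 3/2 * exp((-41/50) * t + (1/5) * B_t).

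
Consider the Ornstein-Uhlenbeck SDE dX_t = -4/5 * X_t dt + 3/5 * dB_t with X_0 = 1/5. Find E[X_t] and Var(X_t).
E[X_t] = exp(-4*t/5)/5; Var(X_t) = 9/40 - 9*exp(-8*t/5)/40

The OU SDE dX = -theta X dt + sigma dB admits the integrating factor exp(theta t): d(exp(theta t) X_t) = sigma exp(theta t) dB_t. Integrating from 0 to t:
  X_t = x_0 * exp(-theta t) + sigma * int_0^t exp(-theta (t-s)) dB_s.
The Itô integral has mean 0 and (by the Itô isometry) variance sigma^2 * int_0^t exp(-2 theta (t - s)) ds = sigma^2 * (1 - exp(-2 theta t)) / (2 theta).
With theta = 4/5, sigma = 3/5, x_0 = 1/5:
  E[X_t] = 1/5 * exp(-4/5 t) = exp(-4*t/5)/5
  Var(X_t) = (3/5)^2 * (1 - exp(-2*4/5 t)) / (2 * 4/5) = 9/40 - 9*exp(-8*t/5)/40.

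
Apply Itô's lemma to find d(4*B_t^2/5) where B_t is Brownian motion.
d(4*B_t^2/5) = (4/5) dt + (8*B_t/5) dB_t

Itô's formula for f(B_t) gives d f(B_t) = f'(B_t) dB_t + (1/2) f''(B_t) dt. Compute derivatives of f(x) = 4*x^2/5:
  f'(x)  = 8*x/5
  f''(x) = 8/5
Substitute x = B_t and multiply the f'' term by 1/2:
  drift     = (1/2) * (8/5) evaluated at B_t = 4/5
  diffusion = (8*x/5) evaluated at B_t = 8*B_t/5
Therefore d(4*B_t^2/5) = (4/5) dt + (8*B_t/5) dB_t.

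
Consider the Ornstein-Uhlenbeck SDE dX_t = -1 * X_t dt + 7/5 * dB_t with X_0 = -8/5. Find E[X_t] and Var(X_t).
E[X_t] = -8*exp(-t)/5; Var(X_t) = 49/50 - 49*exp(-2*t)/50

The OU SDE dX = -theta X dt + sigma dB admits the integrating factor exp(theta t): d(exp(theta t) X_t) = sigma exp(theta t) dB_t. Integrating from 0 to t:
  X_t = x_0 * exp(-theta t) + sigma * int_0^t exp(-theta (t-s)) dB_s.
The Itô integral has mean 0 and (by the Itô isometry) variance sigma^2 * int_0^t exp(-2 theta (t - s)) ds = sigma^2 * (1 - exp(-2 theta t)) / (2 theta).
With theta = 1, sigma = 7/5, x_0 = -8/5:
  E[X_t] = -8/5 * exp(-1 t) = -8*exp(-t)/5
  Var(X_t) = (7/5)^2 * (1 - exp(-2*1 t)) / (2 * 1) = 49/50 - 49*exp(-2*t)/50.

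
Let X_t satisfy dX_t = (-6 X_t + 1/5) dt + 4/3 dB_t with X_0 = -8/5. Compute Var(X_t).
Var(X_t) = 4/27 - 4*exp(-12*t)/27

The variance V(t) = Var(X_t) satisfies V'(t) = 2 a V(t) + c^2 with V(0) = 0 (drift coefficient is linear in X, diffusion is constant). With a = -6, c = 4/3, the solution is
  V(t) = (c^2 / (2 a)) * (exp(2 a t) - 1)
       = ((4/3)^2 / (2*(-6))) * (exp((-12) t) - 1)
       = 4/27 - 4*exp(-12*t)/27.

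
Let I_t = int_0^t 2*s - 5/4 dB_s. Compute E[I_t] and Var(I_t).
E[I_t] = 0; Var(I_t) = t*(64*t^2 - 120*t + 75)/48

The Itô integral of a deterministic integrand f(s) has mean 0 because each increment f(s) * (B_{s+ds} - B_s) has mean 0. By the Itô isometry:
  Var( int_0^t f(s) dB_s ) = E[ (int_0^t f(s) dB_s)^2 ] = int_0^t f(s)^2 ds.
Here f(s) = 2*s - 5/4, so f(s)^2 = (8*s - 5)^2/16. Integrate:
  int_0^t ((8*s - 5)^2/16) ds = t*(64*t^2 - 120*t + 75)/48.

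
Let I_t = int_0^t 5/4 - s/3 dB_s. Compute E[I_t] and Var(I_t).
E[I_t] = 0; Var(I_t) = t*(16*t^2 - 180*t + 675)/432

The Itô integral of a deterministic integrand f(s) has mean 0 because each increment f(s) * (B_{s+ds} - B_s) has mean 0. By the Itô isometry:
  Var( int_0^t f(s) dB_s ) = E[ (int_0^t f(s) dB_s)^2 ] = int_0^t f(s)^2 ds.
Here f(s) = 5/4 - s/3, so f(s)^2 = (4*s - 15)^2/144. Integrate:
  int_0^t ((4*s - 15)^2/144) ds = t*(16*t^2 - 180*t + 675)/432.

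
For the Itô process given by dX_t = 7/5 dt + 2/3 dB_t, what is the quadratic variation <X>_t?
<X>_t = 4*t/9

For an Itô process dX_t = a(t) dt + b(t) dB_t, the quadratic variation is <X>_t = int_0^t b(s)^2 ds (the drift term does not contribute). Here b(s) = 2/3, so
  b(s)^2 = 4/9.
Integrating from 0 to t:
  <X>_t = int_0^t (4/9) ds = 4*t/9.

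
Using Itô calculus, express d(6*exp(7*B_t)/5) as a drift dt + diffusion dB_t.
d(6*exp(7*B_t)/5) = (147*exp(7*B_t)/5) dt + (42*exp(7*B_t)/5) dB_t

Itô's formula for f(B_t) gives d f(B_t) = f'(B_t) dB_t + (1/2) f''(B_t) dt. Compute derivatives of f(x) = 6*exp(7*x)/5:
  f'(x)  = 42*exp(7*x)/5
  f''(x) = 294*exp(7*x)/5
Substitute x = B_t and multiply the f'' term by 1/2:
  drift     = (1/2) * (294*exp(7*x)/5) evaluated at B_t = 147*exp(7*B_t)/5
  diffusion = (42*exp(7*x)/5) evaluated at B_t = 42*exp(7*B_t)/5
Therefore d(6*exp(7*B_t)/5) = (147*exp(7*B_t)/5) dt + (42*exp(7*B_t)/5) dB_t.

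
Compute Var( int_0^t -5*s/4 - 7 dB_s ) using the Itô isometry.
Var = t*(25*t^2 + 420*t + 2352)/48

The Itô integral of a deterministic integrand f(s) has mean 0 because each increment f(s) * (B_{s+ds} - B_s) has mean 0. By the Itô isometry:
  Var( int_0^t f(s) dB_s ) = E[ (int_0^t f(s) dB_s)^2 ] = int_0^t f(s)^2 ds.
Here f(s) = -5*s/4 - 7, so f(s)^2 = (5*s + 28)^2/16. Integrate:
  int_0^t ((5*s + 28)^2/16) ds = t*(25*t^2 + 420*t + 2352)/48.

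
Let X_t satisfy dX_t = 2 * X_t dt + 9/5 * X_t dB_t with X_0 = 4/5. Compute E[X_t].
E[X_t] = 4*exp(2*t)/5

For GBM dX = mu X dt + sigma X dB with X_0 = x_0, apply Itô to Y = log X: dY = (mu - sigma^2/2) dt + sigma dB, so Y_t = log(x_0) + (mu - sigma^2/2) t + sigma B_t and hence X_t = x_0 * exp((mu - sigma^2/2) t + sigma B_t).
With mu = 2, sigma = 9/5, x_0 = 4/5, this gives:
  X_t = 4/5 * exp((19/50) * t + (9/5) * B_t).
Since sigma*B_t ~ Normal(0, sigma^2 t), E[exp(sigma*B_t)] = exp(sigma^2 t / 2); so E[X_t] = x_0 * exp((mu - sigma^2/2) t) * exp(sigma^2 t / 2) = x_0 * exp(mu t) = 4*exp(2*t)/5.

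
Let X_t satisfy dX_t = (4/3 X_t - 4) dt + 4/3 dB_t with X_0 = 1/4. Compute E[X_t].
E[X_t] = 3 - 11*exp(4*t/3)/4

Taking expectations and using E[dB_t] = 0, the mean m(t) = E[X_t] satisfies the ODE m'(t) = a m(t) + b with m(0) = x_0. With a = 4/3, b = -4, x_0 = 1/4, the solution is
  m(t) = x_0 * exp(a t) + (b/a) * (exp(a t) - 1)
       = (1/4) * exp((4/3) t) + ((-4)/(4/3)) * (exp((4/3) t) - 1)
       = 3 - 11*exp(4*t/3)/4.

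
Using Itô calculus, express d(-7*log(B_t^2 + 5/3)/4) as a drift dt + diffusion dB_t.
d(-7*log(B_t^2 + 5/3)/4) = (21*(3*B_t^2 - 5)/(4*(3*B_t^2 + 5)^2)) dt + (-21*B_t/(6*B_t^2 + 10)) dB_t

Itô's formula for f(B_t) gives d f(B_t) = f'(B_t) dB_t + (1/2) f''(B_t) dt. Compute derivatives of f(x) = -7*log(x^2 + 5/3)/4:
  f'(x)  = -21*x/(6*x^2 + 10)
  f''(x) = 21*(3*x^2 - 5)/(2*(3*x^2 + 5)^2)
Substitute x = B_t and multiply the f'' term by 1/2:
  drift     = (1/2) * (21*(3*x^2 - 5)/(2*(3*x^2 + 5)^2)) evaluated at B_t = 21*(3*B_t^2 - 5)/(4*(3*B_t^2 + 5)^2)
  diffusion = (-21*x/(6*x^2 + 10)) evaluated at B_t = -21*B_t/(6*B_t^2 + 10)
Therefore d(-7*log(B_t^2 + 5/3)/4) = (21*(3*B_t^2 - 5)/(4*(3*B_t^2 + 5)^2)) dt + (-21*B_t/(6*B_t^2 + 10)) dB_t.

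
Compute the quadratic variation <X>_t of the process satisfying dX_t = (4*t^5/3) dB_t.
<X>_t = 16*t^11/99

For an Itô process dX_t = a(t) dt + b(t) dB_t, the quadratic variation is <X>_t = int_0^t b(s)^2 ds (the drift term does not contribute). Here b(s) = 4*s^5/3, so
  b(s)^2 = 16*s^10/9.
Integrating from 0 to t:
  <X>_t = int_0^t (16*s^10/9) ds = 16*t^11/99.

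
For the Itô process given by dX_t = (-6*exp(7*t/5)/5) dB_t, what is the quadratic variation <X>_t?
<X>_t = 18*exp(14*t/5)/35 - 18/35

For an Itô process dX_t = a(t) dt + b(t) dB_t, the quadratic variation is <X>_t = int_0^t b(s)^2 ds (the drift term does not contribute). Here b(s) = -6*exp(7*s/5)/5, so
  b(s)^2 = 36*exp(14*s/5)/25.
Integrating from 0 to t:
  <X>_t = int_0^t (36*exp(14*s/5)/25) ds = 18*exp(14*t/5)/35 - 18/35.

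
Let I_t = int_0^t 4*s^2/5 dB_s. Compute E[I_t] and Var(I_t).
E[I_t] = 0; Var(I_t) = 16*t^5/125

The Itô integral of a deterministic integrand f(s) has mean 0 because each increment f(s) * (B_{s+ds} - B_s) has mean 0. By the Itô isometry:
  Var( int_0^t f(s) dB_s ) = E[ (int_0^t f(s) dB_s)^2 ] = int_0^t f(s)^2 ds.
Here f(s) = 4*s^2/5, so f(s)^2 = 16*s^4/25. Integrate:
  int_0^t (16*s^4/25) ds = 16*t^5/125.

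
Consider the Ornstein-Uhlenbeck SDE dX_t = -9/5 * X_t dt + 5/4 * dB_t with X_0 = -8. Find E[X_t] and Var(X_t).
E[X_t] = -8*exp(-9*t/5); Var(X_t) = 125/288 - 125*exp(-18*t/5)/288

The OU SDE dX = -theta X dt + sigma dB admits the integrating factor exp(theta t): d(exp(theta t) X_t) = sigma exp(theta t) dB_t. Integrating from 0 to t:
  X_t = x_0 * exp(-theta t) + sigma * int_0^t exp(-theta (t-s)) dB_s.
The Itô integral has mean 0 and (by the Itô isometry) variance sigma^2 * int_0^t exp(-2 theta (t - s)) ds = sigma^2 * (1 - exp(-2 theta t)) / (2 theta).
With theta = 9/5, sigma = 5/4, x_0 = -8:
  E[X_t] = -8 * exp(-9/5 t) = -8*exp(-9*t/5)
  Var(X_t) = (5/4)^2 * (1 - exp(-2*9/5 t)) / (2 * 9/5) = 125/288 - 125*exp(-18*t/5)/288.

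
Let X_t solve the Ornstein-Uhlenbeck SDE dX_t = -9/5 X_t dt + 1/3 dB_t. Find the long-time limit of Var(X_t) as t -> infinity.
lim Var(X_t) = 5/162

The OU SDE dX = -theta X dt + sigma dB admits the integrating factor exp(theta t): d(exp(theta t) X_t) = sigma exp(theta t) dB_t. Integrating from 0 to t gives X_t = x_0 * exp(-theta t) + sigma * int_0^t exp(-theta (t-s)) dB_s for any initial x_0. The Itô integral has variance (by the Itô isometry) sigma^2 * int_0^t exp(-2 theta (t - s)) ds = sigma^2 * (1 - exp(-2 theta t)) / (2 theta), independent of x_0.
With theta = 9/5, sigma = 1/3:
  Var(X_t) = (1/3)^2 * (1 - exp(-2*9/5 t)) / (2 * 9/5) = 5/162 - 5*exp(-18*t/5)/162.
As t -> infinity, exp(-2*9/5 t) -> 0, so the stationary variance is sigma^2 / (2 theta) = 5/162.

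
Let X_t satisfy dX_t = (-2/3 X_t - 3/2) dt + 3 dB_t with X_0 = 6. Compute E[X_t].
E[X_t] = -9/4 + 33*exp(-2*t/3)/4

Taking expectations and using E[dB_t] = 0, the mean m(t) = E[X_t] satisfies the ODE m'(t) = a m(t) + b with m(0) = x_0. With a = -2/3, b = -3/2, x_0 = 6, the solution is
  m(t) = x_0 * exp(a t) + (b/a) * (exp(a t) - 1)
       = 6 * exp((-2/3) t) + ((-3/2)/(-2/3)) * (exp((-2/3) t) - 1)
       = -9/4 + 33*exp(-2*t/3)/4.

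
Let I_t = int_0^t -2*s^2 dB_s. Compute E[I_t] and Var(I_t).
E[I_t] = 0; Var(I_t) = 4*t^5/5

The Itô integral of a deterministic integrand f(s) has mean 0 because each increment f(s) * (B_{s+ds} - B_s) has mean 0. By the Itô isometry:
  Var( int_0^t f(s) dB_s ) = E[ (int_0^t f(s) dB_s)^2 ] = int_0^t f(s)^2 ds.
Here f(s) = -2*s^2, so f(s)^2 = 4*s^4. Integrate:
  int_0^t (4*s^4) ds = 4*t^5/5.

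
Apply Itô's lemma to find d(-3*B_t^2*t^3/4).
d(-3*B_t^2*t^3/4) = (3*t^2*(-3*B_t^2 - t)/4) dt + (-3*B_t*t^3/2) dB_t

Itô's formula for f(t, x): d f(t, B_t) = (f_t + (1/2) f_xx) dt + f_x dB_t. Compute partials of f(t, x) = -3*t^3*x^2/4:
  f_t(t,x)  = -9*t^2*x^2/4
  f_x(t,x)  = -3*t^3*x/2
  f_xx(t,x) = -3*t^3/2
Assemble drift = f_t + (1/2) f_xx = 3*t^2*(-t - 3*x^2)/4 and diffusion = f_x = -3*t^3*x/2. Substituting x = B_t:
  d(-3*B_t^2*t^3/4) = (3*t^2*(-3*B_t^2 - t)/4) dt + (-3*B_t*t^3/2) dB_t.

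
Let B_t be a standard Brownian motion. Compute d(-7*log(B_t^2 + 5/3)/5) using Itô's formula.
d(-7*log(B_t^2 + 5/3)/5) = (21*(3*B_t^2 - 5)/(5*(3*B_t^2 + 5)^2)) dt + (-42*B_t/(15*B_t^2 + 25)) dB_t

Itô's formula for f(B_t) gives d f(B_t) = f'(B_t) dB_t + (1/2) f''(B_t) dt. Compute derivatives of f(x) = -7*log(x^2 + 5/3)/5:
  f'(x)  = -42*x/(15*x^2 + 25)
  f''(x) = 42*(3*x^2 - 5)/(5*(3*x^2 + 5)^2)
Substitute x = B_t and multiply the f'' term by 1/2:
  drift     = (1/2) * (42*(3*x^2 - 5)/(5*(3*x^2 + 5)^2)) evaluated at B_t = 21*(3*B_t^2 - 5)/(5*(3*B_t^2 + 5)^2)
  diffusion = (-42*x/(15*x^2 + 25)) evaluated at B_t = -42*B_t/(15*B_t^2 + 25)
Therefore d(-7*log(B_t^2 + 5/3)/5) = (21*(3*B_t^2 - 5)/(5*(3*B_t^2 + 5)^2)) dt + (-42*B_t/(15*B_t^2 + 25)) dB_t.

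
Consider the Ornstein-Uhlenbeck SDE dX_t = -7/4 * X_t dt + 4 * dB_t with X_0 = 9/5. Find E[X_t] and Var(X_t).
E[X_t] = 9*exp(-7*t/4)/5; Var(X_t) = 32/7 - 32*exp(-7*t/2)/7

The OU SDE dX = -theta X dt + sigma dB admits the integrating factor exp(theta t): d(exp(theta t) X_t) = sigma exp(theta t) dB_t. Integrating from 0 to t:
  X_t = x_0 * exp(-theta t) + sigma * int_0^t exp(-theta (t-s)) dB_s.
The Itô integral has mean 0 and (by the Itô isometry) variance sigma^2 * int_0^t exp(-2 theta (t - s)) ds = sigma^2 * (1 - exp(-2 theta t)) / (2 theta).
With theta = 7/4, sigma = 4, x_0 = 9/5:
  E[X_t] = 9/5 * exp(-7/4 t) = 9*exp(-7*t/4)/5
  Var(X_t) = (4)^2 * (1 - exp(-2*7/4 t)) / (2 * 7/4) = 32/7 - 32*exp(-7*t/2)/7.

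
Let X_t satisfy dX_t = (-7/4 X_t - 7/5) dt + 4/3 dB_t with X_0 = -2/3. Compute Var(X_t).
Var(X_t) = 32/63 - 32*exp(-7*t/2)/63

The variance V(t) = Var(X_t) satisfies V'(t) = 2 a V(t) + c^2 with V(0) = 0 (drift coefficient is linear in X, diffusion is constant). With a = -7/4, c = 4/3, the solution is
  V(t) = (c^2 / (2 a)) * (exp(2 a t) - 1)
       = ((4/3)^2 / (2*(-7/4))) * (exp((-7/2) t) - 1)
       = 32/63 - 32*exp(-7*t/2)/63.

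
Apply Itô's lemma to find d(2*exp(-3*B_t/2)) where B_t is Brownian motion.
d(2*exp(-3*B_t/2)) = (9*exp(-3*B_t/2)/4) dt + (-3*exp(-3*B_t/2)) dB_t

Itô's formula for f(B_t) gives d f(B_t) = f'(B_t) dB_t + (1/2) f''(B_t) dt. Compute derivatives of f(x) = 2*exp(-3*x/2):
  f'(x)  = -3*exp(-3*x/2)
  f''(x) = 9*exp(-3*x/2)/2
Substitute x = B_t and multiply the f'' term by 1/2:
  drift     = (1/2) * (9*exp(-3*x/2)/2) evaluated at B_t = 9*exp(-3*B_t/2)/4
  diffusion = (-3*exp(-3*x/2)) evaluated at B_t = -3*exp(-3*B_t/2)
Therefore d(2*exp(-3*B_t/2)) = (9*exp(-3*B_t/2)/4) dt + (-3*exp(-3*B_t/2)) dB_t.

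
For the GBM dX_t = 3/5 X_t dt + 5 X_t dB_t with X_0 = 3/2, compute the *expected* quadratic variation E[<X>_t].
E[<X>_t] = 1125*exp(131*t/5)/524 - 1125/524

<X>_t = int_0^t (5 * X_s)^2 ds. Taking expectation inside the integral: E[<X>_t] = 5^2 * int_0^t E[X_s^2] ds. For GBM, E[X_s^2] = x_0^2 * exp((2 mu + sigma^2) s). Integrating:
  E[<X>_t] = 5^2 * (3/2)^2 * (exp((2*(3/5) + 5^2) t) - 1) / (2*(3/5) + 5^2)
           = 5^2 * (3/2)^2 * (exp((131/5) t) - 1) / (131/5) = 1125*exp(131*t/5)/524 - 1125/524.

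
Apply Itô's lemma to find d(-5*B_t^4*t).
d(-5*B_t^4*t) = (5*B_t^2*(-B_t^2 - 6*t)) dt + (-20*B_t^3*t) dB_t

Itô's formula for f(t, x): d f(t, B_t) = (f_t + (1/2) f_xx) dt + f_x dB_t. Compute partials of f(t, x) = -5*t*x^4:
  f_t(t,x)  = -5*x^4
  f_x(t,x)  = -20*t*x^3
  f_xx(t,x) = -60*t*x^2
Assemble drift = f_t + (1/2) f_xx = 5*x^2*(-6*t - x^2) and diffusion = f_x = -20*t*x^3. Substituting x = B_t:
  d(-5*B_t^4*t) = (5*B_t^2*(-B_t^2 - 6*t)) dt + (-20*B_t^3*t) dB_t.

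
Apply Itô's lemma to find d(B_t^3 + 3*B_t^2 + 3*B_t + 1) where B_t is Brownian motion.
d(B_t^3 + 3*B_t^2 + 3*B_t + 1) = (3*B_t + 3) dt + (3*B_t^2 + 6*B_t + 3) dB_t

Itô's formula for f(B_t) gives d f(B_t) = f'(B_t) dB_t + (1/2) f''(B_t) dt. Compute derivatives of f(x) = x^3 + 3*x^2 + 3*x + 1:
  f'(x)  = 3*x^2 + 6*x + 3
  f''(x) = 6*x + 6
Substitute x = B_t and multiply the f'' term by 1/2:
  drift     = (1/2) * (6*x + 6) evaluated at B_t = 3*B_t + 3
  diffusion = (3*x^2 + 6*x + 3) evaluated at B_t = 3*B_t^2 + 6*B_t + 3
Therefore d(B_t^3 + 3*B_t^2 + 3*B_t + 1) = (3*B_t + 3) dt + (3*B_t^2 + 6*B_t + 3) dB_t.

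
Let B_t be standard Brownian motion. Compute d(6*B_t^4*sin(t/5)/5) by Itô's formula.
d(6*B_t^4*sin(t/5)/5) = (6*B_t^2*(B_t^2*cos(t/5) + 30*sin(t/5))/25) dt + (24*B_t^3*sin(t/5)/5) dB_t

Itô's formula for f(t, x): d f(t, B_t) = (f_t + (1/2) f_xx) dt + f_x dB_t. Compute partials of f(t, x) = 6*x^4*sin(t/5)/5:
  f_t(t,x)  = 6*x^4*cos(t/5)/25
  f_x(t,x)  = 24*x^3*sin(t/5)/5
  f_xx(t,x) = 72*x^2*sin(t/5)/5
Assemble drift = f_t + (1/2) f_xx = 6*x^2*(x^2*cos(t/5) + 30*sin(t/5))/25 and diffusion = f_x = 24*x^3*sin(t/5)/5. Substituting x = B_t:
  d(6*B_t^4*sin(t/5)/5) = (6*B_t^2*(B_t^2*cos(t/5) + 30*sin(t/5))/25) dt + (24*B_t^3*sin(t/5)/5) dB_t.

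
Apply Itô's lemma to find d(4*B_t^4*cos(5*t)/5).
d(4*B_t^4*cos(5*t)/5) = (4*B_t^2*(-B_t^2*sin(5*t) + 6*cos(5*t)/5)) dt + (16*B_t^3*cos(5*t)/5) dB_t

Itô's formula for f(t, x): d f(t, B_t) = (f_t + (1/2) f_xx) dt + f_x dB_t. Compute partials of f(t, x) = 4*x^4*cos(5*t)/5:
  f_t(t,x)  = -4*x^4*sin(5*t)
  f_x(t,x)  = 16*x^3*cos(5*t)/5
  f_xx(t,x) = 48*x^2*cos(5*t)/5
Assemble drift = f_t + (1/2) f_xx = 4*x^2*(-x^2*sin(5*t) + 6*cos(5*t)/5) and diffusion = f_x = 16*x^3*cos(5*t)/5. Substituting x = B_t:
  d(4*B_t^4*cos(5*t)/5) = (4*B_t^2*(-B_t^2*sin(5*t) + 6*cos(5*t)/5)) dt + (16*B_t^3*cos(5*t)/5) dB_t.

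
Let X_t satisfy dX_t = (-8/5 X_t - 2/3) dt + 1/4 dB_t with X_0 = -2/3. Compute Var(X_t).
Var(X_t) = 5/256 - 5*exp(-16*t/5)/256

The variance V(t) = Var(X_t) satisfies V'(t) = 2 a V(t) + c^2 with V(0) = 0 (drift coefficient is linear in X, diffusion is constant). With a = -8/5, c = 1/4, the solution is
  V(t) = (c^2 / (2 a)) * (exp(2 a t) - 1)
       = ((1/4)^2 / (2*(-8/5))) * (exp((-16/5) t) - 1)
       = 5/256 - 5*exp(-16*t/5)/256.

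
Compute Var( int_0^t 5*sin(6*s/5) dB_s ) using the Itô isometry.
Var = 25*t/2 - 125*sin(12*t/5)/24

The Itô integral of a deterministic integrand f(s) has mean 0 because each increment f(s) * (B_{s+ds} - B_s) has mean 0. By the Itô isometry:
  Var( int_0^t f(s) dB_s ) = E[ (int_0^t f(s) dB_s)^2 ] = int_0^t f(s)^2 ds.
Here f(s) = 5*sin(6*s/5), so f(s)^2 = 25*sin(6*s/5)^2. Integrate:
  int_0^t (25*sin(6*s/5)^2) ds = 25*t/2 - 125*sin(12*t/5)/24.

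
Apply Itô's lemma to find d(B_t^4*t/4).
d(B_t^4*t/4) = (B_t^2*(B_t^2 + 6*t)/4) dt + (B_t^3*t) dB_t

Itô's formula for f(t, x): d f(t, B_t) = (f_t + (1/2) f_xx) dt + f_x dB_t. Compute partials of f(t, x) = t*x^4/4:
  f_t(t,x)  = x^4/4
  f_x(t,x)  = t*x^3
  f_xx(t,x) = 3*t*x^2
Assemble drift = f_t + (1/2) f_xx = x^2*(6*t + x^2)/4 and diffusion = f_x = t*x^3. Substituting x = B_t:
  d(B_t^4*t/4) = (B_t^2*(B_t^2 + 6*t)/4) dt + (B_t^3*t) dB_t.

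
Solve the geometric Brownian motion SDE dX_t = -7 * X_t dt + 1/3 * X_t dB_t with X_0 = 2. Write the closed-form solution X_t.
X_t = 2 * exp((-127/18) * t + (1/3) * B_t)

For GBM dX = mu X dt + sigma X dB with X_0 = x_0, apply Itô to Y = log X: dY = (mu - sigma^2/2) dt + sigma dB, so Y_t = log(x_0) + (mu - sigma^2/2) t + sigma B_t and hence X_t = x_0 * exp((mu - sigma^2/2) t + sigma B_t).
With mu = -7, sigma = 1/3, x_0 = 2, this gives:
  X_t = 2 * exp((-127/18) * t + (1/3) * B_t).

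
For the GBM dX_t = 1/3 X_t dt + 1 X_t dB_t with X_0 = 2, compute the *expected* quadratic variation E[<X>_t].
E[<X>_t] = 12*exp(5*t/3)/5 - 12/5

<X>_t = int_0^t (1 * X_s)^2 ds. Taking expectation inside the integral: E[<X>_t] = 1^2 * int_0^t E[X_s^2] ds. For GBM, E[X_s^2] = x_0^2 * exp((2 mu + sigma^2) s). Integrating:
  E[<X>_t] = 1^2 * 2^2 * (exp((2*(1/3) + 1^2) t) - 1) / (2*(1/3) + 1^2)
           = 1^2 * 2^2 * (exp((5/3) t) - 1) / (5/3) = 12*exp(5*t/3)/5 - 12/5.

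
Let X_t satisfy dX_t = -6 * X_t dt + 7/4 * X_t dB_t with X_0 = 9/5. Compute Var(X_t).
Var(X_t) = (81*exp(49*t/16) - 81)*exp(-12*t)/25

For GBM dX = mu X dt + sigma X dB with X_0 = x_0, apply Itô to Y = log X: dY = (mu - sigma^2/2) dt + sigma dB, so Y_t = log(x_0) + (mu - sigma^2/2) t + sigma B_t and hence X_t = x_0 * exp((mu - sigma^2/2) t + sigma B_t).
With mu = -6, sigma = 7/4, x_0 = 9/5, this gives:
  X_t = 9/5 * exp((-241/32) * t + (7/4) * B_t).
Since sigma*B_t ~ Normal(0, sigma^2 t), E[exp(sigma*B_t)] = exp(sigma^2 t / 2); so E[X_t] = x_0 * exp((mu - sigma^2/2) t) * exp(sigma^2 t / 2) = x_0 * exp(mu t) = 9*exp(-6*t)/5.
Var(X_t) = E[X_t^2] - (E[X_t])^2 = x_0^2 * exp(2 mu t) * (exp(sigma^2 t) - 1) = (81*exp(49*t/16) - 81)*exp(-12*t)/25.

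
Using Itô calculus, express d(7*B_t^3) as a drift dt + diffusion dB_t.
d(7*B_t^3) = (21*B_t) dt + (21*B_t^2) dB_t

Itô's formula for f(B_t) gives d f(B_t) = f'(B_t) dB_t + (1/2) f''(B_t) dt. Compute derivatives of f(x) = 7*x^3:
  f'(x)  = 21*x^2
  f''(x) = 42*x
Substitute x = B_t and multiply the f'' term by 1/2:
  drift     = (1/2) * (42*x) evaluated at B_t = 21*B_t
  diffusion = (21*x^2) evaluated at B_t = 21*B_t^2
Therefore d(7*B_t^3) = (21*B_t) dt + (21*B_t^2) dB_t.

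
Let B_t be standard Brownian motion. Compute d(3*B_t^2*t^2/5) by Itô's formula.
d(3*B_t^2*t^2/5) = (3*t*(2*B_t^2 + t)/5) dt + (6*B_t*t^2/5) dB_t

Itô's formula for f(t, x): d f(t, B_t) = (f_t + (1/2) f_xx) dt + f_x dB_t. Compute partials of f(t, x) = 3*t^2*x^2/5:
  f_t(t,x)  = 6*t*x^2/5
  f_x(t,x)  = 6*t^2*x/5
  f_xx(t,x) = 6*t^2/5
Assemble drift = f_t + (1/2) f_xx = 3*t*(t + 2*x^2)/5 and diffusion = f_x = 6*t^2*x/5. Substituting x = B_t:
  d(3*B_t^2*t^2/5) = (3*t*(2*B_t^2 + t)/5) dt + (6*B_t*t^2/5) dB_t.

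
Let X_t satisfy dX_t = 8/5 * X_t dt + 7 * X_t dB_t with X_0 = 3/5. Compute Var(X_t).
Var(X_t) = 9*(exp(49*t) - 1)*exp(16*t/5)/25

For GBM dX = mu X dt + sigma X dB with X_0 = x_0, apply Itô to Y = log X: dY = (mu - sigma^2/2) dt + sigma dB, so Y_t = log(x_0) + (mu - sigma^2/2) t + sigma B_t and hence X_t = x_0 * exp((mu - sigma^2/2) t + sigma B_t).
With mu = 8/5, sigma = 7, x_0 = 3/5, this gives:
  X_t = 3/5 * exp((-229/10) * t + (7) * B_t).
Since sigma*B_t ~ Normal(0, sigma^2 t), E[exp(sigma*B_t)] = exp(sigma^2 t / 2); so E[X_t] = x_0 * exp((mu - sigma^2/2) t) * exp(sigma^2 t / 2) = x_0 * exp(mu t) = 3*exp(8*t/5)/5.
Var(X_t) = E[X_t^2] - (E[X_t])^2 = x_0^2 * exp(2 mu t) * (exp(sigma^2 t) - 1) = 9*(exp(49*t) - 1)*exp(16*t/5)/25.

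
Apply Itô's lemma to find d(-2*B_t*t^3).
d(-2*B_t*t^3) = (-6*B_t*t^2) dt + (-2*t^3) dB_t

Itô's formula for f(t, x): d f(t, B_t) = (f_t + (1/2) f_xx) dt + f_x dB_t. Compute partials of f(t, x) = -2*t^3*x:
  f_t(t,x)  = -6*t^2*x
  f_x(t,x)  = -2*t^3
  f_xx(t,x) = 0
Assemble drift = f_t + (1/2) f_xx = -6*t^2*x and diffusion = f_x = -2*t^3. Substituting x = B_t:
  d(-2*B_t*t^3) = (-6*B_t*t^2) dt + (-2*t^3) dB_t.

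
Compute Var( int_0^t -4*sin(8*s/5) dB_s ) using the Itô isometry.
Var = 8*t - 5*sin(8*t/5)*cos(8*t/5)

The Itô integral of a deterministic integrand f(s) has mean 0 because each increment f(s) * (B_{s+ds} - B_s) has mean 0. By the Itô isometry:
  Var( int_0^t f(s) dB_s ) = E[ (int_0^t f(s) dB_s)^2 ] = int_0^t f(s)^2 ds.
Here f(s) = -4*sin(8*s/5), so f(s)^2 = 16*sin(8*s/5)^2. Integrate:
  int_0^t (16*sin(8*s/5)^2) ds = 8*t - 5*sin(8*t/5)*cos(8*t/5).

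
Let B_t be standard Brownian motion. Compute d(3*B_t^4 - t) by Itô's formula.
d(3*B_t^4 - t) = (18*B_t^2 - 1) dt + (12*B_t^3) dB_t

Itô's formula for f(t, x): d f(t, B_t) = (f_t + (1/2) f_xx) dt + f_x dB_t. Compute partials of f(t, x) = -t + 3*x^4:
  f_t(t,x)  = -1
  f_x(t,x)  = 12*x^3
  f_xx(t,x) = 36*x^2
Assemble drift = f_t + (1/2) f_xx = 18*x^2 - 1 and diffusion = f_x = 12*x^3. Substituting x = B_t:
  d(3*B_t^4 - t) = (18*B_t^2 - 1) dt + (12*B_t^3) dB_t.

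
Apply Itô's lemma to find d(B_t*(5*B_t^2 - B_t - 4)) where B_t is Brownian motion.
d(B_t*(5*B_t^2 - B_t - 4)) = (15*B_t - 1) dt + (15*B_t^2 - 2*B_t - 4) dB_t

Itô's formula for f(B_t) gives d f(B_t) = f'(B_t) dB_t + (1/2) f''(B_t) dt. Compute derivatives of f(x) = x*(5*x^2 - x - 4):
  f'(x)  = 15*x^2 - 2*x - 4
  f''(x) = 30*x - 2
Substitute x = B_t and multiply the f'' term by 1/2:
  drift     = (1/2) * (30*x - 2) evaluated at B_t = 15*B_t - 1
  diffusion = (15*x^2 - 2*x - 4) evaluated at B_t = 15*B_t^2 - 2*B_t - 4
Therefore d(B_t*(5*B_t^2 - B_t - 4)) = (15*B_t - 1) dt + (15*B_t^2 - 2*B_t - 4) dB_t.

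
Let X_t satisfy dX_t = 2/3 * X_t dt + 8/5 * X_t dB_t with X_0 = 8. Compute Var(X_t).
Var(X_t) = 64*(exp(64*t/25) - 1)*exp(4*t/3)

For GBM dX = mu X dt + sigma X dB with X_0 = x_0, apply Itô to Y = log X: dY = (mu - sigma^2/2) dt + sigma dB, so Y_t = log(x_0) + (mu - sigma^2/2) t + sigma B_t and hence X_t = x_0 * exp((mu - sigma^2/2) t + sigma B_t).
With mu = 2/3, sigma = 8/5, x_0 = 8, this gives:
  X_t = 8 * exp((-46/75) * t + (8/5) * B_t).
Since sigma*B_t ~ Normal(0, sigma^2 t), E[exp(sigma*B_t)] = exp(sigma^2 t / 2); so E[X_t] = x_0 * exp((mu - sigma^2/2) t) * exp(sigma^2 t / 2) = x_0 * exp(mu t) = 8*exp(2*t/3).
Var(X_t) = E[X_t^2] - (E[X_t])^2 = x_0^2 * exp(2 mu t) * (exp(sigma^2 t) - 1) = 64*(exp(64*t/25) - 1)*exp(4*t/3).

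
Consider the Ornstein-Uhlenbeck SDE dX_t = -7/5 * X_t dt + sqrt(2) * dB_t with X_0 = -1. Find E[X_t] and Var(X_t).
E[X_t] = -exp(-7*t/5); Var(X_t) = 5/7 - 5*exp(-14*t/5)/7

The OU SDE dX = -theta X dt + sigma dB admits the integrating factor exp(theta t): d(exp(theta t) X_t) = sigma exp(theta t) dB_t. Integrating from 0 to t:
  X_t = x_0 * exp(-theta t) + sigma * int_0^t exp(-theta (t-s)) dB_s.
The Itô integral has mean 0 and (by the Itô isometry) variance sigma^2 * int_0^t exp(-2 theta (t - s)) ds = sigma^2 * (1 - exp(-2 theta t)) / (2 theta).
With theta = 7/5, sigma = sqrt(2), x_0 = -1:
  E[X_t] = -1 * exp(-7/5 t) = -exp(-7*t/5)
  Var(X_t) = (sqrt(2))^2 * (1 - exp(-2*7/5 t)) / (2 * 7/5) = 5/7 - 5*exp(-14*t/5)/7.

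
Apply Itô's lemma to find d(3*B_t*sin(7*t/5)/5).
d(3*B_t*sin(7*t/5)/5) = (21*B_t*cos(7*t/5)/25) dt + (3*sin(7*t/5)/5) dB_t

Itô's formula for f(t, x): d f(t, B_t) = (f_t + (1/2) f_xx) dt + f_x dB_t. Compute partials of f(t, x) = 3*x*sin(7*t/5)/5:
  f_t(t,x)  = 21*x*cos(7*t/5)/25
  f_x(t,x)  = 3*sin(7*t/5)/5
  f_xx(t,x) = 0
Assemble drift = f_t + (1/2) f_xx = 21*x*cos(7*t/5)/25 and diffusion = f_x = 3*sin(7*t/5)/5. Substituting x = B_t:
  d(3*B_t*sin(7*t/5)/5) = (21*B_t*cos(7*t/5)/25) dt + (3*sin(7*t/5)/5) dB_t.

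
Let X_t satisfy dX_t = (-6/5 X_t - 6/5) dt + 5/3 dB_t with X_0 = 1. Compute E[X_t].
E[X_t] = -1 + 2*exp(-6*t/5)

Taking expectations and using E[dB_t] = 0, the mean m(t) = E[X_t] satisfies the ODE m'(t) = a m(t) + b with m(0) = x_0. With a = -6/5, b = -6/5, x_0 = 1, the solution is
  m(t) = x_0 * exp(a t) + (b/a) * (exp(a t) - 1)
       = 1 * exp((-6/5) t) + ((-6/5)/(-6/5)) * (exp((-6/5) t) - 1)
       = -1 + 2*exp(-6*t/5).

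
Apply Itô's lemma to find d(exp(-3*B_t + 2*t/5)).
d(exp(-3*B_t + 2*t/5)) = (49*exp(-3*B_t + 2*t/5)/10) dt + (-3*exp(-3*B_t + 2*t/5)) dB_t

Itô's formula for f(t, x): d f(t, B_t) = (f_t + (1/2) f_xx) dt + f_x dB_t. Compute partials of f(t, x) = exp(2*t/5 - 3*x):
  f_t(t,x)  = 2*exp(2*t/5 - 3*x)/5
  f_x(t,x)  = -3*exp(2*t/5 - 3*x)
  f_xx(t,x) = 9*exp(2*t/5 - 3*x)
Assemble drift = f_t + (1/2) f_xx = 49*exp(2*t/5 - 3*x)/10 and diffusion = f_x = -3*exp(2*t/5 - 3*x). Substituting x = B_t:
  d(exp(-3*B_t + 2*t/5)) = (49*exp(-3*B_t + 2*t/5)/10) dt + (-3*exp(-3*B_t + 2*t/5)) dB_t.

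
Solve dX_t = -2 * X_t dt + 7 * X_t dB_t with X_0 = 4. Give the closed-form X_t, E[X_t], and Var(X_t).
X_t = 4 * exp((-53/2) t + (7) B_t); E[X_t] = 4*exp(-2*t); Var(X_t) = (16*exp(49*t) - 16)*exp(-4*t)

For GBM dX = mu X dt + sigma X dB with X_0 = x_0, apply Itô to Y = log X: dY = (mu - sigma^2/2) dt + sigma dB, so Y_t = log(x_0) + (mu - sigma^2/2) t + sigma B_t and hence X_t = x_0 * exp((mu - sigma^2/2) t + sigma B_t).
With mu = -2, sigma = 7, x_0 = 4, this gives:
  X_t = 4 * exp((-53/2) * t + (7) * B_t).
Since sigma*B_t ~ Normal(0, sigma^2 t), E[exp(sigma*B_t)] = exp(sigma^2 t / 2); so E[X_t] = x_0 * exp((mu - sigma^2/2) t) * exp(sigma^2 t / 2) = x_0 * exp(mu t) = 4*exp(-2*t).
Var(X_t) = E[X_t^2] - (E[X_t])^2 = x_0^2 * exp(2 mu t) * (exp(sigma^2 t) - 1) = (16*exp(49*t) - 16)*exp(-4*t).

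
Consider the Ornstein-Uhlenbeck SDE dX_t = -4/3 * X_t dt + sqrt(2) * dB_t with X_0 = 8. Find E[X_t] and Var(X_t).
E[X_t] = 8*exp(-4*t/3); Var(X_t) = 3/4 - 3*exp(-8*t/3)/4

The OU SDE dX = -theta X dt + sigma dB admits the integrating factor exp(theta t): d(exp(theta t) X_t) = sigma exp(theta t) dB_t. Integrating from 0 to t:
  X_t = x_0 * exp(-theta t) + sigma * int_0^t exp(-theta (t-s)) dB_s.
The Itô integral has mean 0 and (by the Itô isometry) variance sigma^2 * int_0^t exp(-2 theta (t - s)) ds = sigma^2 * (1 - exp(-2 theta t)) / (2 theta).
With theta = 4/3, sigma = sqrt(2), x_0 = 8:
  E[X_t] = 8 * exp(-4/3 t) = 8*exp(-4*t/3)
  Var(X_t) = (sqrt(2))^2 * (1 - exp(-2*4/3 t)) / (2 * 4/3) = 3/4 - 3*exp(-8*t/3)/4.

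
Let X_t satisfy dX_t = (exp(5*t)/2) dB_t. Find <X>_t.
<X>_t = exp(10*t)/40 - 1/40

For an Itô process dX_t = a(t) dt + b(t) dB_t, the quadratic variation is <X>_t = int_0^t b(s)^2 ds (the drift term does not contribute). Here b(s) = exp(5*s)/2, so
  b(s)^2 = exp(10*s)/4.
Integrating from 0 to t:
  <X>_t = int_0^t (exp(10*s)/4) ds = exp(10*t)/40 - 1/40.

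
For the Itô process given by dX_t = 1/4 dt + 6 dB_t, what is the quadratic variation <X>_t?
<X>_t = 36*t

For an Itô process dX_t = a(t) dt + b(t) dB_t, the quadratic variation is <X>_t = int_0^t b(s)^2 ds (the drift term does not contribute). Here b(s) = 6, so
  b(s)^2 = 36.
Integrating from 0 to t:
  <X>_t = int_0^t (36) ds = 36*t.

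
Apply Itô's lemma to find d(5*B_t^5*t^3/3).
d(5*B_t^5*t^3/3) = (B_t^3*t^2*(5*B_t^2 + 50*t/3)) dt + (25*B_t^4*t^3/3) dB_t

Itô's formula for f(t, x): d f(t, B_t) = (f_t + (1/2) f_xx) dt + f_x dB_t. Compute partials of f(t, x) = 5*t^3*x^5/3:
  f_t(t,x)  = 5*t^2*x^5
  f_x(t,x)  = 25*t^3*x^4/3
  f_xx(t,x) = 100*t^3*x^3/3
Assemble drift = f_t + (1/2) f_xx = t^2*x^3*(50*t/3 + 5*x^2) and diffusion = f_x = 25*t^3*x^4/3. Substituting x = B_t:
  d(5*B_t^5*t^3/3) = (B_t^3*t^2*(5*B_t^2 + 50*t/3)) dt + (25*B_t^4*t^3/3) dB_t.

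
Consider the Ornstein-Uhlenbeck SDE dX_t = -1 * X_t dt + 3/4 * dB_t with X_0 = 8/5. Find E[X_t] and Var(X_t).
E[X_t] = 8*exp(-t)/5; Var(X_t) = 9/32 - 9*exp(-2*t)/32

The OU SDE dX = -theta X dt + sigma dB admits the integrating factor exp(theta t): d(exp(theta t) X_t) = sigma exp(theta t) dB_t. Integrating from 0 to t:
  X_t = x_0 * exp(-theta t) + sigma * int_0^t exp(-theta (t-s)) dB_s.
The Itô integral has mean 0 and (by the Itô isometry) variance sigma^2 * int_0^t exp(-2 theta (t - s)) ds = sigma^2 * (1 - exp(-2 theta t)) / (2 theta).
With theta = 1, sigma = 3/4, x_0 = 8/5:
  E[X_t] = 8/5 * exp(-1 t) = 8*exp(-t)/5
  Var(X_t) = (3/4)^2 * (1 - exp(-2*1 t)) / (2 * 1) = 9/32 - 9*exp(-2*t)/32.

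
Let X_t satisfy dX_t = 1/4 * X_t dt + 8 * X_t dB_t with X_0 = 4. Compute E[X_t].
E[X_t] = 4*exp(t/4)

For GBM dX = mu X dt + sigma X dB with X_0 = x_0, apply Itô to Y = log X: dY = (mu - sigma^2/2) dt + sigma dB, so Y_t = log(x_0) + (mu - sigma^2/2) t + sigma B_t and hence X_t = x_0 * exp((mu - sigma^2/2) t + sigma B_t).
With mu = 1/4, sigma = 8, x_0 = 4, this gives:
  X_t = 4 * exp((-127/4) * t + (8) * B_t).
Since sigma*B_t ~ Normal(0, sigma^2 t), E[exp(sigma*B_t)] = exp(sigma^2 t / 2); so E[X_t] = x_0 * exp((mu - sigma^2/2) t) * exp(sigma^2 t / 2) = x_0 * exp(mu t) = 4*exp(t/4).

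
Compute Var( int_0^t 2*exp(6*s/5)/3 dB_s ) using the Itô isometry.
Var = 5*exp(12*t/5)/27 - 5/27

The Itô integral of a deterministic integrand f(s) has mean 0 because each increment f(s) * (B_{s+ds} - B_s) has mean 0. By the Itô isometry:
  Var( int_0^t f(s) dB_s ) = E[ (int_0^t f(s) dB_s)^2 ] = int_0^t f(s)^2 ds.
Here f(s) = 2*exp(6*s/5)/3, so f(s)^2 = 4*exp(12*s/5)/9. Integrate:
  int_0^t (4*exp(12*s/5)/9) ds = 5*exp(12*t/5)/27 - 5/27.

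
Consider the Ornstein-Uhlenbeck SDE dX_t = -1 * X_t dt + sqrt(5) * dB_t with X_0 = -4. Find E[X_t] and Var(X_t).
E[X_t] = -4*exp(-t); Var(X_t) = 5/2 - 5*exp(-2*t)/2

The OU SDE dX = -theta X dt + sigma dB admits the integrating factor exp(theta t): d(exp(theta t) X_t) = sigma exp(theta t) dB_t. Integrating from 0 to t:
  X_t = x_0 * exp(-theta t) + sigma * int_0^t exp(-theta (t-s)) dB_s.
The Itô integral has mean 0 and (by the Itô isometry) variance sigma^2 * int_0^t exp(-2 theta (t - s)) ds = sigma^2 * (1 - exp(-2 theta t)) / (2 theta).
With theta = 1, sigma = sqrt(5), x_0 = -4:
  E[X_t] = -4 * exp(-1 t) = -4*exp(-t)
  Var(X_t) = (sqrt(5))^2 * (1 - exp(-2*1 t)) / (2 * 1) = 5/2 - 5*exp(-2*t)/2.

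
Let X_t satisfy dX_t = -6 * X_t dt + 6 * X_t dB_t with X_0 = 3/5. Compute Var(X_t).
Var(X_t) = (9*exp(36*t) - 9)*exp(-12*t)/25

For GBM dX = mu X dt + sigma X dB with X_0 = x_0, apply Itô to Y = log X: dY = (mu - sigma^2/2) dt + sigma dB, so Y_t = log(x_0) + (mu - sigma^2/2) t + sigma B_t and hence X_t = x_0 * exp((mu - sigma^2/2) t + sigma B_t).
With mu = -6, sigma = 6, x_0 = 3/5, this gives:
  X_t = 3/5 * exp((-24) * t + (6) * B_t).
Since sigma*B_t ~ Normal(0, sigma^2 t), E[exp(sigma*B_t)] = exp(sigma^2 t / 2); so E[X_t] = x_0 * exp((mu - sigma^2/2) t) * exp(sigma^2 t / 2) = x_0 * exp(mu t) = 3*exp(-6*t)/5.
Var(X_t) = E[X_t^2] - (E[X_t])^2 = x_0^2 * exp(2 mu t) * (exp(sigma^2 t) - 1) = (9*exp(36*t) - 9)*exp(-12*t)/25.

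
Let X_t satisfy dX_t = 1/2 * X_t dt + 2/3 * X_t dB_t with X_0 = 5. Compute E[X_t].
E[X_t] = 5*exp(t/2)

For GBM dX = mu X dt + sigma X dB with X_0 = x_0, apply Itô to Y = log X: dY = (mu - sigma^2/2) dt + sigma dB, so Y_t = log(x_0) + (mu - sigma^2/2) t + sigma B_t and hence X_t = x_0 * exp((mu - sigma^2/2) t + sigma B_t).
With mu = 1/2, sigma = 2/3, x_0 = 5, this gives:
  X_t = 5 * exp((5/18) * t + (2/3) * B_t).
Since sigma*B_t ~ Normal(0, sigma^2 t), E[exp(sigma*B_t)] = exp(sigma^2 t / 2); so E[X_t] = x_0 * exp((mu - sigma^2/2) t) * exp(sigma^2 t / 2) = x_0 * exp(mu t) = 5*exp(t/2).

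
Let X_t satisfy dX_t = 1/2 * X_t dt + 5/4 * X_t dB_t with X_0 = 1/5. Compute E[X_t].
E[X_t] = exp(t/2)/5

For GBM dX = mu X dt + sigma X dB with X_0 = x_0, apply Itô to Y = log X: dY = (mu - sigma^2/2) dt + sigma dB, so Y_t = log(x_0) + (mu - sigma^2/2) t + sigma B_t and hence X_t = x_0 * exp((mu - sigma^2/2) t + sigma B_t).
With mu = 1/2, sigma = 5/4, x_0 = 1/5, this gives:
  X_t = 1/5 * exp((-9/32) * t + (5/4) * B_t).
Since sigma*B_t ~ Normal(0, sigma^2 t), E[exp(sigma*B_t)] = exp(sigma^2 t / 2); so E[X_t] = x_0 * exp((mu - sigma^2/2) t) * exp(sigma^2 t / 2) = x_0 * exp(mu t) = exp(t/2)/5.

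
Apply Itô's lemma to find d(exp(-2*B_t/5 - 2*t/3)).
d(exp(-2*B_t/5 - 2*t/3)) = (-44*exp(-2*B_t/5 - 2*t/3)/75) dt + (-2*exp(-2*B_t/5 - 2*t/3)/5) dB_t

Itô's formula for f(t, x): d f(t, B_t) = (f_t + (1/2) f_xx) dt + f_x dB_t. Compute partials of f(t, x) = exp(-2*t/3 - 2*x/5):
  f_t(t,x)  = -2*exp(-2*t/3 - 2*x/5)/3
  f_x(t,x)  = -2*exp(-2*t/3 - 2*x/5)/5
  f_xx(t,x) = 4*exp(-2*t/3 - 2*x/5)/25
Assemble drift = f_t + (1/2) f_xx = -44*exp(-2*t/3 - 2*x/5)/75 and diffusion = f_x = -2*exp(-2*t/3 - 2*x/5)/5. Substituting x = B_t:
  d(exp(-2*B_t/5 - 2*t/3)) = (-44*exp(-2*B_t/5 - 2*t/3)/75) dt + (-2*exp(-2*B_t/5 - 2*t/3)/5) dB_t.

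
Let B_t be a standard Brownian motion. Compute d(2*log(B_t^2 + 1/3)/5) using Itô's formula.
d(2*log(B_t^2 + 1/3)/5) = (6*(1 - 3*B_t^2)/(5*(3*B_t^2 + 1)^2)) dt + (12*B_t/(5*(3*B_t^2 + 1))) dB_t

Itô's formula for f(B_t) gives d f(B_t) = f'(B_t) dB_t + (1/2) f''(B_t) dt. Compute derivatives of f(x) = 2*log(x^2 + 1/3)/5:
  f'(x)  = 12*x/(5*(3*x^2 + 1))
  f''(x) = 12*(1 - 3*x^2)/(5*(3*x^2 + 1)^2)
Substitute x = B_t and multiply the f'' term by 1/2:
  drift     = (1/2) * (12*(1 - 3*x^2)/(5*(3*x^2 + 1)^2)) evaluated at B_t = 6*(1 - 3*B_t^2)/(5*(3*B_t^2 + 1)^2)
  diffusion = (12*x/(5*(3*x^2 + 1))) evaluated at B_t = 12*B_t/(5*(3*B_t^2 + 1))
Therefore d(2*log(B_t^2 + 1/3)/5) = (6*(1 - 3*B_t^2)/(5*(3*B_t^2 + 1)^2)) dt + (12*B_t/(5*(3*B_t^2 + 1))) dB_t.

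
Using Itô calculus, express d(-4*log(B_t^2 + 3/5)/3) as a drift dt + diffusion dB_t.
d(-4*log(B_t^2 + 3/5)/3) = (20*(5*B_t^2 - 3)/(3*(5*B_t^2 + 3)^2)) dt + (-40*B_t/(15*B_t^2 + 9)) dB_t

Itô's formula for f(B_t) gives d f(B_t) = f'(B_t) dB_t + (1/2) f''(B_t) dt. Compute derivatives of f(x) = -4*log(x^2 + 3/5)/3:
  f'(x)  = -40*x/(15*x^2 + 9)
  f''(x) = 40*(5*x^2 - 3)/(3*(5*x^2 + 3)^2)
Substitute x = B_t and multiply the f'' term by 1/2:
  drift     = (1/2) * (40*(5*x^2 - 3)/(3*(5*x^2 + 3)^2)) evaluated at B_t = 20*(5*B_t^2 - 3)/(3*(5*B_t^2 + 3)^2)
  diffusion = (-40*x/(15*x^2 + 9)) evaluated at B_t = -40*B_t/(15*B_t^2 + 9)
Therefore d(-4*log(B_t^2 + 3/5)/3) = (20*(5*B_t^2 - 3)/(3*(5*B_t^2 + 3)^2)) dt + (-40*B_t/(15*B_t^2 + 9)) dB_t.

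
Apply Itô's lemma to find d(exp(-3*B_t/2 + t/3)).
d(exp(-3*B_t/2 + t/3)) = (35*exp(-3*B_t/2 + t/3)/24) dt + (-3*exp(-3*B_t/2 + t/3)/2) dB_t

Itô's formula for f(t, x): d f(t, B_t) = (f_t + (1/2) f_xx) dt + f_x dB_t. Compute partials of f(t, x) = exp(t/3 - 3*x/2):
  f_t(t,x)  = exp(t/3 - 3*x/2)/3
  f_x(t,x)  = -3*exp(t/3 - 3*x/2)/2
  f_xx(t,x) = 9*exp(t/3 - 3*x/2)/4
Assemble drift = f_t + (1/2) f_xx = 35*exp(t/3 - 3*x/2)/24 and diffusion = f_x = -3*exp(t/3 - 3*x/2)/2. Substituting x = B_t:
  d(exp(-3*B_t/2 + t/3)) = (35*exp(-3*B_t/2 + t/3)/24) dt + (-3*exp(-3*B_t/2 + t/3)/2) dB_t.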